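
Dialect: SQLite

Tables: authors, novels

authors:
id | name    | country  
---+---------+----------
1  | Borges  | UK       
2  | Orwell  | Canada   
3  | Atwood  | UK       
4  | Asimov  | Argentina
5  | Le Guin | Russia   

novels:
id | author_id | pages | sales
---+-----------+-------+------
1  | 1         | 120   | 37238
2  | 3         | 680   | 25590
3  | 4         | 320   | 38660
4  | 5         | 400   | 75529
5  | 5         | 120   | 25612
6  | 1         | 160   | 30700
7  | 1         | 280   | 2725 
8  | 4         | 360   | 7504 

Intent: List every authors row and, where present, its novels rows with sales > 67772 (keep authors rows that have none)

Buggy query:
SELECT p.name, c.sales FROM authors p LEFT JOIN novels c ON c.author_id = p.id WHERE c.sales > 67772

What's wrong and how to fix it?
Bug: Filtering c.sales in WHERE discards the NULL rows produced by LEFT JOIN, turning it into an inner join

Fix: Move the right-table condition into the ON clause so unmatched parents are kept

Corrected query:
SELECT p.name, c.sales FROM authors p LEFT JOIN novels c ON c.author_id = p.id AND c.sales > 67772

Result:
name    | sales
--------+------
Borges  | NULL 
Orwell  | NULL 
Atwood  | NULL 
Asimov  | NULL 
Le Guin | 75529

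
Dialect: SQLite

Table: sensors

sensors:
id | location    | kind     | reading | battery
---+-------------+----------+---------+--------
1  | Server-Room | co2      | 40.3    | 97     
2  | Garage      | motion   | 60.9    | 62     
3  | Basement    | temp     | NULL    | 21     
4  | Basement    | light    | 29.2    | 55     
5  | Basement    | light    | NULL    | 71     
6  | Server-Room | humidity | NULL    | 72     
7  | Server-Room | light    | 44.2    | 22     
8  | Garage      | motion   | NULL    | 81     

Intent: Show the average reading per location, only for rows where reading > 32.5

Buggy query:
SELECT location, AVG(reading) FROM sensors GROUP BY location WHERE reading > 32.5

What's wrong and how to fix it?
Bug: WHERE cannot follow GROUP BY

Fix: Place WHERE between FROM and GROUP BY

Corrected query:
SELECT location, AVG(reading) FROM sensors WHERE reading > 32.5 GROUP BY location

Result:
location    | AVG(reading)
------------+-------------
Garage      | 60.9        
Server-Room | 42.25       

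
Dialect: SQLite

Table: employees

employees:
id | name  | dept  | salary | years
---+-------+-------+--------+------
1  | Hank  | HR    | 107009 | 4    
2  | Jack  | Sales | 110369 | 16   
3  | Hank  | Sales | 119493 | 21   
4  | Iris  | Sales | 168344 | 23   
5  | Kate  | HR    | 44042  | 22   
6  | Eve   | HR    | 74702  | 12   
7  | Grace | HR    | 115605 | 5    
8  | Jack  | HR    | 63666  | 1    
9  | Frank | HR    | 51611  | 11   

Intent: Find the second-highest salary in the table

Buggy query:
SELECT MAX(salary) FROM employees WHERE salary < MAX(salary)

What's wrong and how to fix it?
Bug: The inner MAX is an aggregate inside WHERE, which is not allowed

Fix: Compute the overall MAX in a subquery, then take MAX of rows below it

Corrected query:
SELECT MAX(salary) FROM employees WHERE salary < (SELECT MAX(salary) FROM employees)

Result:
MAX(salary)
-----------
119493     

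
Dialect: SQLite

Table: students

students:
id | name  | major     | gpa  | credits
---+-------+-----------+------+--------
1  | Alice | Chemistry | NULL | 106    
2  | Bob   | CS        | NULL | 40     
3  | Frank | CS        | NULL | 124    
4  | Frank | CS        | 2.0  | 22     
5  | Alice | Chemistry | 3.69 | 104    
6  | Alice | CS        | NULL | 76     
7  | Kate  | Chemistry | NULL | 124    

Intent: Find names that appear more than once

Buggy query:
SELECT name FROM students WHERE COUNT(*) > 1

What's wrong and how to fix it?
Bug: COUNT(*) is an aggregate and cannot be used in WHERE

Fix: GROUP BY name, then filter groups with HAVING COUNT(*) > 1

Corrected query:
SELECT name FROM students GROUP BY name HAVING COUNT(*) > 1

Result:
name 
-----
Alice
Frank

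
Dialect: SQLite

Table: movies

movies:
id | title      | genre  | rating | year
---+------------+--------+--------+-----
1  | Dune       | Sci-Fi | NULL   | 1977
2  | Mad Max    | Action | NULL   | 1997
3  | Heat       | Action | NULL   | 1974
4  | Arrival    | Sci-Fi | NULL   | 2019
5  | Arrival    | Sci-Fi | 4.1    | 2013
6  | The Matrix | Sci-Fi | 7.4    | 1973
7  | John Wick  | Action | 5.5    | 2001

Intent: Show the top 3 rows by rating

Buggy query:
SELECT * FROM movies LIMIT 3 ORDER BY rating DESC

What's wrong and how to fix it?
Bug: LIMIT must come after ORDER BY

Fix: Swap the clauses: ORDER BY first, then LIMIT

Corrected query:
SELECT * FROM movies ORDER BY rating DESC LIMIT 3

Result:
id | title      | genre  | rating | year
---+------------+--------+--------+-----
6  | The Matrix | Sci-Fi | 7.4    | 1973
7  | John Wick  | Action | 5.5    | 2001
5  | Arrival    | Sci-Fi | 4.1    | 2013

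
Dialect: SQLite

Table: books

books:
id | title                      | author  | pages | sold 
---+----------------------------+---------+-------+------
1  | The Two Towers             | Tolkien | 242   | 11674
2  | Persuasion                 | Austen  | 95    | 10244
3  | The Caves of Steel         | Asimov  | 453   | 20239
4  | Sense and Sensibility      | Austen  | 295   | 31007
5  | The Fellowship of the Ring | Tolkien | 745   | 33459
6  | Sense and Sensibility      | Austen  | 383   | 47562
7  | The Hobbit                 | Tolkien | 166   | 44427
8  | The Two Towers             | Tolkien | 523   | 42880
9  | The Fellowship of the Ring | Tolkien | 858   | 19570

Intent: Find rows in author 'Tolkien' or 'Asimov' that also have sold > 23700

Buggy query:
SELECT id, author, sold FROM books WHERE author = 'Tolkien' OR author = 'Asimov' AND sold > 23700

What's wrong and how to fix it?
Bug: Without parentheses, AND is evaluated before OR, so the sold filter only applies to the 'Asimov' branch

Fix: Add parentheses around the OR so the AND applies to both alternatives

Corrected query:
SELECT id, author, sold FROM books WHERE (author = 'Tolkien' OR author = 'Asimov') AND sold > 23700

Result:
id | author  | sold 
---+---------+------
5  | Tolkien | 33459
7  | Tolkien | 44427
8  | Tolkien | 42880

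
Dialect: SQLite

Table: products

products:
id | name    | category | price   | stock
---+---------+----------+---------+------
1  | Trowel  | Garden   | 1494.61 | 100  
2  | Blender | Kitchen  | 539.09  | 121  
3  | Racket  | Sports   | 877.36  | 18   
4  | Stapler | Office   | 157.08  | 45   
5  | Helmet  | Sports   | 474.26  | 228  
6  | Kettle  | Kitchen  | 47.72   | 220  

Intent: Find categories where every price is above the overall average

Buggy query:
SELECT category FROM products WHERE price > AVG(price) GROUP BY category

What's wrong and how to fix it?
Bug: WHERE evaluates per row before aggregation, so AVG() is unavailable

Fix: Compute the overall average in a scalar subquery and compare each group's MIN against it in HAVING

Corrected query:
SELECT category FROM products GROUP BY category HAVING MIN(price) > (SELECT AVG(price) FROM products)

Result:
category
--------
Garden  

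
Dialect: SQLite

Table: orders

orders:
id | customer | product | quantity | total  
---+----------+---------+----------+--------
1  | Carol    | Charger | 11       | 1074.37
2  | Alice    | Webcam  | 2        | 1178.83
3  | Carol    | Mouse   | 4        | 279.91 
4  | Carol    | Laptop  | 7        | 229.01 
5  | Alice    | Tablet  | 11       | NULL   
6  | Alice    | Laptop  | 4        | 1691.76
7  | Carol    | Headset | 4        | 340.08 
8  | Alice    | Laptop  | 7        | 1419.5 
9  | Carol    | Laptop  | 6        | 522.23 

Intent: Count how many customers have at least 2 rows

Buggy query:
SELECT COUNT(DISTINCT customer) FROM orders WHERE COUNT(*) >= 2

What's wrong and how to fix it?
Bug: COUNT(*) cannot appear in WHERE; the per-group count doesn't exist yet

Fix: Use a subquery that GROUPs and filters with HAVING, then count its rows

Corrected query:
SELECT COUNT(*) FROM (SELECT customer FROM orders GROUP BY customer HAVING COUNT(*) >= 2)

Result:
COUNT(*)
--------
2       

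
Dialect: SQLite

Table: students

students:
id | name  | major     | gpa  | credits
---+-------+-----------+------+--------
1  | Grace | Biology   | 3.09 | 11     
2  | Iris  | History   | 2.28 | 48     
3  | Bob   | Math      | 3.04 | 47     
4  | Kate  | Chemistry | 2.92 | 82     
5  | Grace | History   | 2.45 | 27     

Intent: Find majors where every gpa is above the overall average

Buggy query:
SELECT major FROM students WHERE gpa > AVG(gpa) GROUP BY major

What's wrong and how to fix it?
Bug: AVG() is an aggregate; it can't sit directly in WHERE

Fix: Compute the overall average in a scalar subquery and compare each group's MIN against it in HAVING

Corrected query:
SELECT major FROM students GROUP BY major HAVING MIN(gpa) > (SELECT AVG(gpa) FROM students)

Result:
major    
---------
Biology  
Chemistry
Math     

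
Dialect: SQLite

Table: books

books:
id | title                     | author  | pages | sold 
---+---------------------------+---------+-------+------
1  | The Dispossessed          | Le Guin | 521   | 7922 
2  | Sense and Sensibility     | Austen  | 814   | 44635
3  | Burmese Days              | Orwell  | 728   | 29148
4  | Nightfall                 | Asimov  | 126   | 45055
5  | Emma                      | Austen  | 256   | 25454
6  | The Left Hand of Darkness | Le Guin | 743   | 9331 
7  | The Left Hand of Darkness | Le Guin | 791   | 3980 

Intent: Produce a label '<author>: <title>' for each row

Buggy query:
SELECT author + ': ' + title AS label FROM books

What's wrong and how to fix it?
Bug: SQLite uses || for string concatenation; + coerces text to numbers (yielding 0)

Fix: Replace + with || to concatenate text

Corrected query:
SELECT author || ': ' || title AS label FROM books

Result:
label                             
----------------------------------
Le Guin: The Dispossessed         
Austen: Sense and Sensibility     
Orwell: Burmese Days              
Asimov: Nightfall                 
Austen: Emma                      
Le Guin: The Left Hand of Darkness
Le Guin: The Left Hand of Darkness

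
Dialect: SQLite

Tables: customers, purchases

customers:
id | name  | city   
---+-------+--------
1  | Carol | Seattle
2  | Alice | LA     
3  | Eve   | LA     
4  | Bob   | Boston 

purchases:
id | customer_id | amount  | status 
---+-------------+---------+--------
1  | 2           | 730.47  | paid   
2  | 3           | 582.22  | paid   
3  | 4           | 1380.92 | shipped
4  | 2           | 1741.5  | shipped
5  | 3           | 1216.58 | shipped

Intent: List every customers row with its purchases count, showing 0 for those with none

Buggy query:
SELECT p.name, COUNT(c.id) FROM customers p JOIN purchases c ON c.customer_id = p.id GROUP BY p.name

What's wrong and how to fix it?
Bug: An inner join excludes parents with zero children

Fix: Use LEFT JOIN so parents without children still appear (COUNT(c.id) gives 0)

Corrected query:
SELECT p.name, COUNT(c.id) FROM customers p LEFT JOIN purchases c ON c.customer_id = p.id GROUP BY p.name

Result:
name  | COUNT(c.id)
------+------------
Alice | 2          
Bob   | 1          
Carol | 0          
Eve   | 2          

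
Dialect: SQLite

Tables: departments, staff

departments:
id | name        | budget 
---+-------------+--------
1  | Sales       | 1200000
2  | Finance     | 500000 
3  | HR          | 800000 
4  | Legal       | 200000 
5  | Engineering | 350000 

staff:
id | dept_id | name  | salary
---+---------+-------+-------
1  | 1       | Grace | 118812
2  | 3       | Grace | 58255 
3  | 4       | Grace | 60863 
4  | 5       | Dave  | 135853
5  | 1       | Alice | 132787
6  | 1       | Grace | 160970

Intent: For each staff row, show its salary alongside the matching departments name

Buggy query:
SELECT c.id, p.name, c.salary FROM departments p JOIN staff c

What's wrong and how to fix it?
Bug: Missing join condition: each staff row is matched to all departments rows instead of just its own

Fix: Specify the join condition linking the foreign key to the parent id

Corrected query:
SELECT c.id, p.name, c.salary FROM departments p JOIN staff c ON c.dept_id = p.id

Result:
id | name        | salary
---+-------------+-------
1  | Sales       | 118812
2  | HR          | 58255 
3  | Legal       | 60863 
4  | Engineering | 135853
5  | Sales       | 132787
6  | Sales       | 160970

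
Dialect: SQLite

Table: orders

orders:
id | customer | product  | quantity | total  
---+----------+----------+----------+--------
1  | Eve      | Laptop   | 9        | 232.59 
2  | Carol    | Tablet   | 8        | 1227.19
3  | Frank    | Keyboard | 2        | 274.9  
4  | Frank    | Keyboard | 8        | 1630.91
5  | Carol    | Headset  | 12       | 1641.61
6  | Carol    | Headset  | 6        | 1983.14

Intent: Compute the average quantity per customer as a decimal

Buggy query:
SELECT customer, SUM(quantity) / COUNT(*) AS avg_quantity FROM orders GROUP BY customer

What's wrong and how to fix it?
Bug: SUM(quantity) and COUNT(*) are both integers; the division truncates the fractional part

Fix: Multiply by 1.0 (or CAST to REAL) to force floating-point division

Corrected query:
SELECT customer, SUM(quantity) * 1.0 / COUNT(*) AS avg_quantity FROM orders GROUP BY customer

Result:
customer | avg_quantity
---------+-------------
Carol    | 8.666667    
Eve      | 9           
Frank    | 5           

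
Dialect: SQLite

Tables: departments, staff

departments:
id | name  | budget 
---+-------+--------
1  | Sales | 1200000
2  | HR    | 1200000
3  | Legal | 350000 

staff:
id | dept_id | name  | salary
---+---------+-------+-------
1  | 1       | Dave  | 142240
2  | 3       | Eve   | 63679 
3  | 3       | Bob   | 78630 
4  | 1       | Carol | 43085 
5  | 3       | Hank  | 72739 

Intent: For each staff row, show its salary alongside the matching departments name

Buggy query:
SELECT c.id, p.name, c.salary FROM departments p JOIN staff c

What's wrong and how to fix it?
Bug: Missing join condition: each staff row is matched to all departments rows instead of just its own

Fix: Specify the join condition linking the foreign key to the parent id

Corrected query:
SELECT c.id, p.name, c.salary FROM departments p JOIN staff c ON c.dept_id = p.id

Result:
id | name  | salary
---+-------+-------
1  | Sales | 142240
2  | Legal | 63679 
3  | Legal | 78630 
4  | Sales | 43085 
5  | Legal | 72739 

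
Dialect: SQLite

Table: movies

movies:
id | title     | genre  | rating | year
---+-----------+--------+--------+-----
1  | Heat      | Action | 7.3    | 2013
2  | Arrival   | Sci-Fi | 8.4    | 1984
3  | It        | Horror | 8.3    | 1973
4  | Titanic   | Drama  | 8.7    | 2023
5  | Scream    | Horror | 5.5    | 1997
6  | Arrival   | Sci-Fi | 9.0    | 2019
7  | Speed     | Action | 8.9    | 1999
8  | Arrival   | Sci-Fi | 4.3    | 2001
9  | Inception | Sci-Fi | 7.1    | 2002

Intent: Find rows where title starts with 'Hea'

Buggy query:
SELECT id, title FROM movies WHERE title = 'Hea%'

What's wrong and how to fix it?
Bug: '=' compares the literal string including the % character; pattern matching needs LIKE

Fix: Use LIKE for wildcard pattern matching

Corrected query:
SELECT id, title FROM movies WHERE title LIKE 'Hea%'

Result:
id | title
---+------
1  | Heat 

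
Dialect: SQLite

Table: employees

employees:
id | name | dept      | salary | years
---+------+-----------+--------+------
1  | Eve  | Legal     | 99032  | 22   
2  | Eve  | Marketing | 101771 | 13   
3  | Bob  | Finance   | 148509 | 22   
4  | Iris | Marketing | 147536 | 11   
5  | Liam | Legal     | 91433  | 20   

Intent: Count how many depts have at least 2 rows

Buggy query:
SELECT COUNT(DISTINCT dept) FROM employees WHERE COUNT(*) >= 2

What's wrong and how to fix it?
Bug: WHERE filters individual rows, not groups, so a group-level COUNT is invalid there

Fix: Group first with HAVING COUNT(*) >= 2, then COUNT the resulting groups

Corrected query:
SELECT COUNT(*) FROM (SELECT dept FROM employees GROUP BY dept HAVING COUNT(*) >= 2)

Result:
COUNT(*)
--------
2       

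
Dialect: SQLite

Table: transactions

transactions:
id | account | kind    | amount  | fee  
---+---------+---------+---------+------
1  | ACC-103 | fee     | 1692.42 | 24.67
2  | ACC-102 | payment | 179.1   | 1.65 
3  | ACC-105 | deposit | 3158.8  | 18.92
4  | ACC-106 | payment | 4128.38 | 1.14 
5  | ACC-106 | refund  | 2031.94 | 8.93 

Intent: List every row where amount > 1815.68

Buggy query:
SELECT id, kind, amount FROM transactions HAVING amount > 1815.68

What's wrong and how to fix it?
Bug: HAVING filters the output of aggregation, but this query has no GROUP BY and no aggregate functions, so SQLite rejects it (HAVING clause on a non-aggregate query); the condition here is per row

Fix: Replace HAVING with WHERE since the condition applies to individual rows

Corrected query:
SELECT id, kind, amount FROM transactions WHERE amount > 1815.68

Result:
id | kind    | amount 
---+---------+--------
3  | deposit | 3158.8 
4  | payment | 4128.38
5  | refund  | 2031.94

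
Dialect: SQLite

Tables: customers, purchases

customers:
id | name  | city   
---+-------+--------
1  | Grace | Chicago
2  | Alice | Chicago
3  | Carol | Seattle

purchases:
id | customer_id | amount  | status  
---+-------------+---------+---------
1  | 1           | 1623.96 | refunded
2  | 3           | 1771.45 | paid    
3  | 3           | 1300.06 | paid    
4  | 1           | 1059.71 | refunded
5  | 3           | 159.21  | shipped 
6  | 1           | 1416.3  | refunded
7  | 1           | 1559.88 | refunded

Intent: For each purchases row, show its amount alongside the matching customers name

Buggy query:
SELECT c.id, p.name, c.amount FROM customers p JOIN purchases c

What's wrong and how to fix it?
Bug: JOIN with no ON clause produces a cartesian product; every purchases row pairs with every customers row

Fix: Add ON c.customer_id = p.id to the JOIN

Corrected query:
SELECT c.id, p.name, c.amount FROM customers p JOIN purchases c ON c.customer_id = p.id

Result:
id | name  | amount 
---+-------+--------
1  | Grace | 1623.96
2  | Carol | 1771.45
3  | Carol | 1300.06
4  | Grace | 1059.71
5  | Carol | 159.21 
6  | Grace | 1416.3 
7  | Grace | 1559.88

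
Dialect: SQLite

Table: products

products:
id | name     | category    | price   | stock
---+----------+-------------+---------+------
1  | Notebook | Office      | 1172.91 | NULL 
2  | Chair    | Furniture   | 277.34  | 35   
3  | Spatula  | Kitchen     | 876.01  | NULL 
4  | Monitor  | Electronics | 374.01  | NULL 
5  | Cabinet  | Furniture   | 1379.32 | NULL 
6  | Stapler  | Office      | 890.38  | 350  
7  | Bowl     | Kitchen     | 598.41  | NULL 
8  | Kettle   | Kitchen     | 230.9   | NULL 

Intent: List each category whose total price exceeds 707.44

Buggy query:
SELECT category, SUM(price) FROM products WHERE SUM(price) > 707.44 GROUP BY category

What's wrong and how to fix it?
Bug: Aggregate functions cannot appear in a WHERE clause

Fix: Use HAVING (which filters groups after aggregation) instead of WHERE

Corrected query:
SELECT category, SUM(price) FROM products GROUP BY category HAVING SUM(price) > 707.44

Result:
category  | SUM(price)
----------+-----------
Furniture | 1656.66   
Kitchen   | 1705.32   
Office    | 2063.29   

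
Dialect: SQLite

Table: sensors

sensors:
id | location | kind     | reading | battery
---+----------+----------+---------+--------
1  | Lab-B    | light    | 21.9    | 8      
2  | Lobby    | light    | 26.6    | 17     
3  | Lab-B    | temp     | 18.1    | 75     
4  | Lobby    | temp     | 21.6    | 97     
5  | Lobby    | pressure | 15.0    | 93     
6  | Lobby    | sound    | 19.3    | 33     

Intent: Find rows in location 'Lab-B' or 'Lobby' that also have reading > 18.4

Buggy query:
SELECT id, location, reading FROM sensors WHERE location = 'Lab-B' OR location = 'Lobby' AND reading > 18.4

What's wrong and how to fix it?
Bug: AND binds tighter than OR, so this parses as location = 'Lab-B' OR (location = 'Lobby' AND reading > 18.4)

Fix: Add parentheses around the OR so the AND applies to both alternatives

Corrected query:
SELECT id, location, reading FROM sensors WHERE (location = 'Lab-B' OR location = 'Lobby') AND reading > 18.4

Result:
id | location | reading
---+----------+--------
1  | Lab-B    | 21.9   
2  | Lobby    | 26.6   
4  | Lobby    | 21.6   
6  | Lobby    | 19.3   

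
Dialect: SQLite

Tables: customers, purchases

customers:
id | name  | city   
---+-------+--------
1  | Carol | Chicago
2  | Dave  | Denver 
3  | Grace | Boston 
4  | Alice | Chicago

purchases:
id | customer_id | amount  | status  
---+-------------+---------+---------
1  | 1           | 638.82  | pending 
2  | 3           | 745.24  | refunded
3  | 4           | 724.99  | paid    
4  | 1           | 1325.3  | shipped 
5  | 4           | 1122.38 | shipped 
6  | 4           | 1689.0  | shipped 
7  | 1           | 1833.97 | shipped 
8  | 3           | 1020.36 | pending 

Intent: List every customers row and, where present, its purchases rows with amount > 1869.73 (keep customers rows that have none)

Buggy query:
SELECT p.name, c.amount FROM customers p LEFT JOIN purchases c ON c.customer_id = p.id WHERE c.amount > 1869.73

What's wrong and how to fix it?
Bug: Filtering c.amount in WHERE discards the NULL rows produced by LEFT JOIN, turning it into an inner join

Fix: Put 'c.amount > 1869.73' in the JOIN's ON clause instead of WHERE

Corrected query:
SELECT p.name, c.amount FROM customers p LEFT JOIN purchases c ON c.customer_id = p.id AND c.amount > 1869.73

Result:
name  | amount
------+-------
Carol | NULL  
Dave  | NULL  
Grace | NULL  
Alice | NULL  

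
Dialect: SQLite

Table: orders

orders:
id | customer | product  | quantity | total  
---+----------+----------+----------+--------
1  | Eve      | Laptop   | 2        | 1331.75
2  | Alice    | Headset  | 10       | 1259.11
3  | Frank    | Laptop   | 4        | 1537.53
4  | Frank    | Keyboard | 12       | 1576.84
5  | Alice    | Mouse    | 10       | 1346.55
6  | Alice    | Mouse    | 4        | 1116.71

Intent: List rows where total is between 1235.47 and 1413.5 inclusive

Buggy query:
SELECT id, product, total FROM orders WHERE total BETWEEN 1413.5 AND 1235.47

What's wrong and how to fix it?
Bug: BETWEEN expects the lower bound first; with 1413.5 AND 1235.47 the range is empty

Fix: Write BETWEEN 1235.47 AND 1413.5

Corrected query:
SELECT id, product, total FROM orders WHERE total BETWEEN 1235.47 AND 1413.5

Result:
id | product | total  
---+---------+--------
1  | Laptop  | 1331.75
2  | Headset | 1259.11
5  | Mouse   | 1346.55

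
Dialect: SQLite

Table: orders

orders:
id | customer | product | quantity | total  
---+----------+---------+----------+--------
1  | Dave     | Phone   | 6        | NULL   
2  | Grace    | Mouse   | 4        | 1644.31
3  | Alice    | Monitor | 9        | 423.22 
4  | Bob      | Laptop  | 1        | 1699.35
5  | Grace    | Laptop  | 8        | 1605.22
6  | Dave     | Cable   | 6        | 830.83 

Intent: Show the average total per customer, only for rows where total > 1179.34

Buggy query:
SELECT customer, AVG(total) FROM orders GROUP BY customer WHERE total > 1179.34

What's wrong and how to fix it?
Bug: Row-level WHERE must come before GROUP BY in the clause order

Fix: Move the WHERE clause before GROUP BY

Corrected query:
SELECT customer, AVG(total) FROM orders WHERE total > 1179.34 GROUP BY customer

Result:
customer | AVG(total)
---------+-----------
Bob      | 1699.35   
Grace    | 1624.765  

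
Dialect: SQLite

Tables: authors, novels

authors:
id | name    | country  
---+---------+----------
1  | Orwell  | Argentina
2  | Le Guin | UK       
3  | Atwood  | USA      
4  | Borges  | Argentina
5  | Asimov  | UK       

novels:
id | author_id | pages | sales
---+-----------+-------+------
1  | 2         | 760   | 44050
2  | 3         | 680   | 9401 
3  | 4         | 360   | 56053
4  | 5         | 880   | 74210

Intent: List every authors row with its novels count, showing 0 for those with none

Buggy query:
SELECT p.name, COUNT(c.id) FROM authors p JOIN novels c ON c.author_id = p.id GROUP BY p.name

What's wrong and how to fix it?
Bug: An inner join excludes parents with zero children

Fix: Use LEFT JOIN so parents without children still appear (COUNT(c.id) gives 0)

Corrected query:
SELECT p.name, COUNT(c.id) FROM authors p LEFT JOIN novels c ON c.author_id = p.id GROUP BY p.name

Result:
name    | COUNT(c.id)
--------+------------
Asimov  | 1          
Atwood  | 1          
Borges  | 1          
Le Guin | 1          
Orwell  | 0          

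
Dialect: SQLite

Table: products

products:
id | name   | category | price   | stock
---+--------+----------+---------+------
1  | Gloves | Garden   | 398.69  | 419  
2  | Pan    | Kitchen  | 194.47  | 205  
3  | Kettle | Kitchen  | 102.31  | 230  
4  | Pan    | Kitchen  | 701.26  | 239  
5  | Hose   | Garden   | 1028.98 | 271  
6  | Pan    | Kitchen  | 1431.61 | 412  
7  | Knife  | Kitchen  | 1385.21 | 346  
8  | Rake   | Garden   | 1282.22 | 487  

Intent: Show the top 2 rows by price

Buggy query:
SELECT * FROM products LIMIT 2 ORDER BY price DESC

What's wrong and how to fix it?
Bug: ORDER BY cannot follow LIMIT; LIMIT is the final clause

Fix: Swap the clauses: ORDER BY first, then LIMIT

Corrected query:
SELECT * FROM products ORDER BY price DESC LIMIT 2

Result:
id | name  | category | price   | stock
---+-------+----------+---------+------
6  | Pan   | Kitchen  | 1431.61 | 412  
7  | Knife | Kitchen  | 1385.21 | 346  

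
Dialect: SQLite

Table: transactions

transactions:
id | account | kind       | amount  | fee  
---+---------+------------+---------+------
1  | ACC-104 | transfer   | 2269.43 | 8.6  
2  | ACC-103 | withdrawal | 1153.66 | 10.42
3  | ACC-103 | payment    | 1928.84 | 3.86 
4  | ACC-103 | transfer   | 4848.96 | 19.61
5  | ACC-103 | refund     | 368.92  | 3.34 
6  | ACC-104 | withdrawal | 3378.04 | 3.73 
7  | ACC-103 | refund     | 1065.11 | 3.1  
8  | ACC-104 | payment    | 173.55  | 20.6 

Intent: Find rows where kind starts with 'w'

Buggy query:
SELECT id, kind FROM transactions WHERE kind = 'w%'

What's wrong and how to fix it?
Bug: '=' compares the literal string including the % character; pattern matching needs LIKE

Fix: Replace '=' with LIKE so 'w%' is treated as a pattern

Corrected query:
SELECT id, kind FROM transactions WHERE kind LIKE 'w%'

Result:
id | kind      
---+-----------
2  | withdrawal
6  | withdrawal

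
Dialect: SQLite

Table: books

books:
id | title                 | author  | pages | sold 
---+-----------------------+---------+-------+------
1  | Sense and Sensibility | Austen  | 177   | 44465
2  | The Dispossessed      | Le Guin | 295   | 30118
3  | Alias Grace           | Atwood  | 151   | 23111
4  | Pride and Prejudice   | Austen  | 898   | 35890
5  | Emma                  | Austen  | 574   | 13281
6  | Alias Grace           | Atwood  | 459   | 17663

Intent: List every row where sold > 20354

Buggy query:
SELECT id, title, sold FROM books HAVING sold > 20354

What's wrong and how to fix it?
Bug: This is a non-aggregate query (no GROUP BY, no aggregates), so in SQLite the HAVING clause is invalid here; a row-level condition belongs in WHERE

Fix: Use WHERE for row-level filtering

Corrected query:
SELECT id, title, sold FROM books WHERE sold > 20354

Result:
id | title                 | sold 
---+-----------------------+------
1  | Sense and Sensibility | 44465
2  | The Dispossessed      | 30118
3  | Alias Grace           | 23111
4  | Pride and Prejudice   | 35890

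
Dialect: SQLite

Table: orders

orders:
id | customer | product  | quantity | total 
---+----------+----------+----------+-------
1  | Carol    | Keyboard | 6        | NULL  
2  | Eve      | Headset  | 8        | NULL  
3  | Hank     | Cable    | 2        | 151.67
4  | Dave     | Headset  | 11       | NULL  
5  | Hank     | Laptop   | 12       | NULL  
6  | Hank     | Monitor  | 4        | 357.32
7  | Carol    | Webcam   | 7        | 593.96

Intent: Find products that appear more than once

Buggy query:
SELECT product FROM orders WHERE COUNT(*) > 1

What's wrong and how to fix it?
Bug: COUNT(*) is an aggregate and cannot be used in WHERE

Fix: Group first, then use HAVING for the count condition

Corrected query:
SELECT product FROM orders GROUP BY product HAVING COUNT(*) > 1

Result:
product
-------
Headset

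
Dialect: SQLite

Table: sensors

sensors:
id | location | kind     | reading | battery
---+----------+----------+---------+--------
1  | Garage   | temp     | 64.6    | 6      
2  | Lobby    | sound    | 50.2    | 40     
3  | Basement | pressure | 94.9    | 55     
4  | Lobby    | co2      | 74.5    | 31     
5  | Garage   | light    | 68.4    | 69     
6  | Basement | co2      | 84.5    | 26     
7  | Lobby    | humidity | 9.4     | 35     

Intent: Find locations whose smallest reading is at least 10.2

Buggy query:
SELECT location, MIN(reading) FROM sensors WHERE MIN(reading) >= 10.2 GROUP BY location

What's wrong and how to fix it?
Bug: Aggregates like MIN are computed per group after WHERE runs

Fix: Replace WHERE with HAVING after the GROUP BY

Corrected query:
SELECT location, MIN(reading) FROM sensors GROUP BY location HAVING MIN(reading) >= 10.2

Result:
location | MIN(reading)
---------+-------------
Basement | 84.5        
Garage   | 64.6        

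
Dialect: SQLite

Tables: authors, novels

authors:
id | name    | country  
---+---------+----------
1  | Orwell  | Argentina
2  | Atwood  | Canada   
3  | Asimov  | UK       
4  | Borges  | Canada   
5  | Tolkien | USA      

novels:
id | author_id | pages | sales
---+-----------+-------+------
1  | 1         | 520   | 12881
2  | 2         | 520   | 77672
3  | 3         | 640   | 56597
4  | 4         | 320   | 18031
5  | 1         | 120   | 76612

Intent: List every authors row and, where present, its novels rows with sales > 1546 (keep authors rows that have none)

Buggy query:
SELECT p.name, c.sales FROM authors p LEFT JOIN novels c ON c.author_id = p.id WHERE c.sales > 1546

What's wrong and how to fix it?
Bug: Filtering c.sales in WHERE discards the NULL rows produced by LEFT JOIN, turning it into an inner join

Fix: Move the right-table condition into the ON clause so unmatched parents are kept

Corrected query:
SELECT p.name, c.sales FROM authors p LEFT JOIN novels c ON c.author_id = p.id AND c.sales > 1546

Result:
name    | sales
--------+------
Orwell  | 12881
Orwell  | 76612
Atwood  | 77672
Asimov  | 56597
Borges  | 18031
Tolkien | NULL 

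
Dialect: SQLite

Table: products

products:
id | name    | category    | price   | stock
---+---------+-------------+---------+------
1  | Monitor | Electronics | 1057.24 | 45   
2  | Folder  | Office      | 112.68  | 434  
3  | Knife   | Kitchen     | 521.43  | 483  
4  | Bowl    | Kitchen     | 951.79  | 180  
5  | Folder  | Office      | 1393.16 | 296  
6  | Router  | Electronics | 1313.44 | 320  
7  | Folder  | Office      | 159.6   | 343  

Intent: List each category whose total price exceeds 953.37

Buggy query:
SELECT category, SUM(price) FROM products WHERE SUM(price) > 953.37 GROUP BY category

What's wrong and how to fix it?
Bug: WHERE runs before GROUP BY, so aggregates aren't available there

Fix: Move the aggregate condition to a HAVING clause

Corrected query:
SELECT category, SUM(price) FROM products GROUP BY category HAVING SUM(price) > 953.37

Result:
category    | SUM(price)
------------+-----------
Electronics | 2370.68   
Kitchen     | 1473.22   
Office      | 1665.44   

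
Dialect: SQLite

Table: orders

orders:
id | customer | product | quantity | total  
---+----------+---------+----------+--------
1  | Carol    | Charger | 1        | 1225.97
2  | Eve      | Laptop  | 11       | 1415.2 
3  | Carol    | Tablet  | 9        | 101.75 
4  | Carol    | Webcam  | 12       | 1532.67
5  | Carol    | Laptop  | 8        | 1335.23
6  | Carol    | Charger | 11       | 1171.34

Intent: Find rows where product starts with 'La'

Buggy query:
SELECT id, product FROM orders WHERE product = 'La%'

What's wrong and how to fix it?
Bug: '=' compares the literal string including the % character; pattern matching needs LIKE

Fix: Use LIKE for wildcard pattern matching

Corrected query:
SELECT id, product FROM orders WHERE product LIKE 'La%'

Result:
id | product
---+--------
2  | Laptop 
5  | Laptop 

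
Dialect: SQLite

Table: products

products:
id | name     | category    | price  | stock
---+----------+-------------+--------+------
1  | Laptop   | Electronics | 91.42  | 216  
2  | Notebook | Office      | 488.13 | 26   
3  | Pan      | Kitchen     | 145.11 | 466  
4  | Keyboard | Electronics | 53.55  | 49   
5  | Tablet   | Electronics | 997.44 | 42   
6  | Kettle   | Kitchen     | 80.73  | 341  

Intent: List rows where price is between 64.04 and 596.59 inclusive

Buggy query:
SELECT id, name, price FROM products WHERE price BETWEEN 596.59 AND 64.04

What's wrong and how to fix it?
Bug: The bounds are reversed; BETWEEN a AND b requires a <= b to match anything

Fix: Write BETWEEN 64.04 AND 596.59

Corrected query:
SELECT id, name, price FROM products WHERE price BETWEEN 64.04 AND 596.59

Result:
id | name     | price 
---+----------+-------
1  | Laptop   | 91.42 
2  | Notebook | 488.13
3  | Pan      | 145.11
6  | Kettle   | 80.73 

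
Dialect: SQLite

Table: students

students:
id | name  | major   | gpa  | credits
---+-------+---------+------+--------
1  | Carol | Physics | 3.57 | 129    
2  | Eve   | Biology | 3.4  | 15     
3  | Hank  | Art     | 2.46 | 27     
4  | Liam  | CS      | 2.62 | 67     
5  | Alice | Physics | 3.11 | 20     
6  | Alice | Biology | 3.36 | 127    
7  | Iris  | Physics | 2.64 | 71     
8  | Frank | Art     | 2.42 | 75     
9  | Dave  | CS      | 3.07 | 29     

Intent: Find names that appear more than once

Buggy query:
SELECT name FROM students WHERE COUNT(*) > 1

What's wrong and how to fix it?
Bug: WHERE can't reference COUNT(*); aggregates are computed after WHERE

Fix: Group first, then use HAVING for the count condition

Corrected query:
SELECT name FROM students GROUP BY name HAVING COUNT(*) > 1

Result:
name 
-----
Alice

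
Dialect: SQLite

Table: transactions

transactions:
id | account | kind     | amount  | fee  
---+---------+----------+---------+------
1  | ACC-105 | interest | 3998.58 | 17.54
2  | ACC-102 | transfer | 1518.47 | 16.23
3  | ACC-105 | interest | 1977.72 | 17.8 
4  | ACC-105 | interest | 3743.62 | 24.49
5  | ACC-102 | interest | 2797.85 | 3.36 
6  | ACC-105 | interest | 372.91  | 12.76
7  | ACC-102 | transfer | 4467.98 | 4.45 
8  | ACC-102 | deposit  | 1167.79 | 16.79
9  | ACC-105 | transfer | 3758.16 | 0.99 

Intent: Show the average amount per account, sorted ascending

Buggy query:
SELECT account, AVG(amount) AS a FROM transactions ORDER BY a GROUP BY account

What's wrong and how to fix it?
Bug: ORDER BY appears before GROUP BY; SQL clause order requires GROUP BY first

Fix: Move ORDER BY to the end, after GROUP BY

Corrected query:
SELECT account, AVG(amount) AS a FROM transactions GROUP BY account ORDER BY a

Result:
account | a        
--------+----------
ACC-102 | 2488.0225
ACC-105 | 2770.198 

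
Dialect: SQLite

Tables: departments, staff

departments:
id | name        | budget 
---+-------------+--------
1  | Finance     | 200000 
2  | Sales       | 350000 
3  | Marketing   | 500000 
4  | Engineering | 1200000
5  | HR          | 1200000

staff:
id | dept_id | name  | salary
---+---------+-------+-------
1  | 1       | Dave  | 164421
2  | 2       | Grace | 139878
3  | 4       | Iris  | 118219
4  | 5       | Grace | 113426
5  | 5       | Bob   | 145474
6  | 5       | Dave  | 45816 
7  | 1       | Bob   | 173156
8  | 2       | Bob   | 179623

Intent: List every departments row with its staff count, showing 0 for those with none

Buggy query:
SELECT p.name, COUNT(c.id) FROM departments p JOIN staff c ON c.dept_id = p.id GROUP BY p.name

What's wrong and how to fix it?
Bug: INNER JOIN drops departments rows that have no matching staff rows

Fix: Switch to LEFT JOIN to retain unmatched parent rows

Corrected query:
SELECT p.name, COUNT(c.id) FROM departments p LEFT JOIN staff c ON c.dept_id = p.id GROUP BY p.name

Result:
name        | COUNT(c.id)
------------+------------
Engineering | 1          
Finance     | 2          
HR          | 3          
Marketing   | 0          
Sales       | 2          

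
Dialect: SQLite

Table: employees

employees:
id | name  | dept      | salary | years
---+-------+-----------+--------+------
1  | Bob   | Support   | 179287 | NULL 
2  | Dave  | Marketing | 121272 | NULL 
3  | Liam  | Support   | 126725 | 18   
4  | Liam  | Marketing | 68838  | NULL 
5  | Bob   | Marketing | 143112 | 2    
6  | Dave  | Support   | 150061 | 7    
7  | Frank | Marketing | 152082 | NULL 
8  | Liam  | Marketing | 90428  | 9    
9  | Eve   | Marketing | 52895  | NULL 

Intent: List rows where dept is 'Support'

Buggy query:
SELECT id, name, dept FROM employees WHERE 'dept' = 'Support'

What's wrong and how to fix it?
Bug: Single quotes denote string literals in SQL; the column name is being compared as a constant string

Fix: Reference the column as dept without single quotes

Corrected query:
SELECT id, name, dept FROM employees WHERE dept = 'Support'

Result:
id | name | dept   
---+------+--------
1  | Bob  | Support
3  | Liam | Support
6  | Dave | Support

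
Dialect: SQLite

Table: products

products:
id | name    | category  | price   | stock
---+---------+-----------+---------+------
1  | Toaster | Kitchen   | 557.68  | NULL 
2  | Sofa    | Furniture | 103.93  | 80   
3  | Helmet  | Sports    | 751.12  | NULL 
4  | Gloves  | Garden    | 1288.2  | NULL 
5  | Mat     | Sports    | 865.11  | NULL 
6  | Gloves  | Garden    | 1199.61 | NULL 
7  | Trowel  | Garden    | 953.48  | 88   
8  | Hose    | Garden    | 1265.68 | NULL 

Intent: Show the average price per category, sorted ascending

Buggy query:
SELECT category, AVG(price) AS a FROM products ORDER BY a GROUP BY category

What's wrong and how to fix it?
Bug: GROUP BY must precede ORDER BY

Fix: Reorder: SELECT … FROM … GROUP BY … ORDER BY …

Corrected query:
SELECT category, AVG(price) AS a FROM products GROUP BY category ORDER BY a

Result:
category  | a        
----------+----------
Furniture | 103.93   
Kitchen   | 557.68   
Sports    | 808.115  
Garden    | 1176.7425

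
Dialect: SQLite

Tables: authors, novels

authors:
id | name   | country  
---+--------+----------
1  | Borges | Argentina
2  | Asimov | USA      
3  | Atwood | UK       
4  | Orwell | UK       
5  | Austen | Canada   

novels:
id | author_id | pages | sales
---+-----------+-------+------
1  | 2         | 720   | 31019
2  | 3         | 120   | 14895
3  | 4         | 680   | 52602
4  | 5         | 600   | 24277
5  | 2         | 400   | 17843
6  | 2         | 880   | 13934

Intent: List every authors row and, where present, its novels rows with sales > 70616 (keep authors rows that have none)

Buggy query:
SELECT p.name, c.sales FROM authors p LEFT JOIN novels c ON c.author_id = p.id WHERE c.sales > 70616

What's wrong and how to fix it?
Bug: Filtering c.sales in WHERE discards the NULL rows produced by LEFT JOIN, turning it into an inner join

Fix: Move the right-table condition into the ON clause so unmatched parents are kept

Corrected query:
SELECT p.name, c.sales FROM authors p LEFT JOIN novels c ON c.author_id = p.id AND c.sales > 70616

Result:
name   | sales
-------+------
Borges | NULL 
Asimov | NULL 
Atwood | NULL 
Orwell | NULL 
Austen | NULL 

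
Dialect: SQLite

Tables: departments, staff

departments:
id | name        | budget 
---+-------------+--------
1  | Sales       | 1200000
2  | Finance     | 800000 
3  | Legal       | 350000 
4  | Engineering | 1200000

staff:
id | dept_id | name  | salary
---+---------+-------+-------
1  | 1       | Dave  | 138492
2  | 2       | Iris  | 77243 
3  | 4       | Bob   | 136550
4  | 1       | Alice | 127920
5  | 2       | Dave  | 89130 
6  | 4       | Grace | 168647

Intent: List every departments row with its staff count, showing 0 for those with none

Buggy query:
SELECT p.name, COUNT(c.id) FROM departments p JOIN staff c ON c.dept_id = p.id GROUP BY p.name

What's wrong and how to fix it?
Bug: An inner join excludes parents with zero children

Fix: Switch to LEFT JOIN to retain unmatched parent rows

Corrected query:
SELECT p.name, COUNT(c.id) FROM departments p LEFT JOIN staff c ON c.dept_id = p.id GROUP BY p.name

Result:
name        | COUNT(c.id)
------------+------------
Engineering | 2          
Finance     | 2          
Legal       | 0          
Sales       | 2          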